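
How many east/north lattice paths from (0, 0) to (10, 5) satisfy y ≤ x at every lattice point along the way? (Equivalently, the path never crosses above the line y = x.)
Number of paths = 1638

By the reflection principle (André's argument), the number of monotone paths to (10, 5) with n ≤ m that never go above y = x is C(15, 10) − C(15, 11) = 3003 − 1365 = 1638.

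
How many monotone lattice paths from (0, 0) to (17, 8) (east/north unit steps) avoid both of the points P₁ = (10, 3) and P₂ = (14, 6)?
Number of paths = 567563

Inclusion–exclusion. Total paths: C(25, 17) = 1081575. Through P₁: C(13, 10)·C(12, 7) = 226512. Through P₂: C(20, 14)·C(5, 3) = 387600. Since P₁ is strictly southwest of P₂, a monotone path through both must visit P₁ then P₂; paths through both = C(13, 10)·C(7, 4)·C(5, 3) = 100100. Avoid both = 1081575 − 226512 − 387600 + 100100 = 567563.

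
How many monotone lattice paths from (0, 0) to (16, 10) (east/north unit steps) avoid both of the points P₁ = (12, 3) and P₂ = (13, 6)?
Number of paths = 4275665

Inclusion–exclusion. Total paths: C(26, 16) = 5311735. Through P₁: C(15, 12)·C(11, 4) = 150150. Through P₂: C(19, 13)·C(7, 3) = 949620. Since P₁ is strictly southwest of P₂, a monotone path through both must visit P₁ then P₂; paths through both = C(15, 12)·C(4, 1)·C(7, 3) = 63700. Avoid both = 5311735 − 150150 − 949620 + 63700 = 4275665.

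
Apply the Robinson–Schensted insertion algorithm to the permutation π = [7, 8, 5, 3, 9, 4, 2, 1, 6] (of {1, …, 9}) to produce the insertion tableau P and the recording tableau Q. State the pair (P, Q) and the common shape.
P = [1, 4, 6] / [2, 8, 9] / [3] / [5] / [7];  Q = [1, 2, 5] / [3, 6, 9] / [4] / [7] / [8];  common shape = (3, 3, 1, 1, 1)

Row-insert the values π_1, π_2, … into P one at a time, bumping the leftmost entry strictly greater than the inserted value down to the next row. The recording tableau Q records, in position (i, j), the step at which that cell was added to P.
  Insert 7 (step 1): P = [7];  Q = [1]
  Insert 8 (step 2): P = [7, 8];  Q = [1, 2]
  Insert 5 (step 3): P = [5, 8] / [7];  Q = [1, 2] / [3]
  Insert 3 (step 4): P = [3, 8] / [5] / [7];  Q = [1, 2] / [3] / [4]
  Insert 9 (step 5): P = [3, 8, 9] / [5] / [7];  Q = [1, 2, 5] / [3] / [4]
  Insert 4 (step 6): P = [3, 4, 9] / [5, 8] / [7];  Q = [1, 2, 5] / [3, 6] / [4]
  Insert 2 (step 7): P = [2, 4, 9] / [3, 8] / [5] / [7];  Q = [1, 2, 5] / [3, 6] / [4] / [7]
  Insert 1 (step 8): P = [1, 4, 9] / [2, 8] / [3] / [5] / [7];  Q = [1, 2, 5] / [3, 6] / [4] / [7] / [8]
  Insert 6 (step 9): P = [1, 4, 6] / [2, 8, 9] / [3] / [5] / [7];  Q = [1, 2, 5] / [3, 6, 9] / [4] / [7] / [8]
Final shape: (3, 3, 1, 1, 1).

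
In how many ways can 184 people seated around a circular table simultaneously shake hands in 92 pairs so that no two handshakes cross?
C_92 = 15487357822491889407128326963778343232013931127835600

These noncrossing handshakes are counted by the Catalan number C_n = (1/(n + 1)) · C(2n, n). For n = 92: C_92 = (1/93) · C(184, 92) = 1440324277491745714862934407631385920577295594888710800/93 = 15487357822491889407128326963778343232013931127835600.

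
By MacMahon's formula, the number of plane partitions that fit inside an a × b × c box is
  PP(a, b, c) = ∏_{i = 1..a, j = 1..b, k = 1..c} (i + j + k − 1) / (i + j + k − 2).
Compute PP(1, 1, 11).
PP(1, 1, 11) = 12

Evaluate the triple product over i = 1..1, j = 1..1, k = 1..11. The factors are (2/1) · (3/2) · (4/3) · (5/4) · (6/5) · (7/6) · (8/7) · (9/8) · … (11 factors total). The numerators and denominators telescope so the product is an integer; carrying out the multiplication exactly gives PP(1, 1, 11) = 12.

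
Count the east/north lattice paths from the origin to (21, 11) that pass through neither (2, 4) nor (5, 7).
Number of paths = 116773740

Inclusion–exclusion. Total paths: C(32, 21) = 129024480. Through P₁: C(6, 2)·C(26, 19) = 9867000. Through P₂: C(12, 5)·C(20, 16) = 3837240. Since P₁ is strictly southwest of P₂, a monotone path through both must visit P₁ then P₂; paths through both = C(6, 2)·C(6, 3)·C(20, 16) = 1453500. Avoid both = 129024480 − 9867000 − 3837240 + 1453500 = 116773740.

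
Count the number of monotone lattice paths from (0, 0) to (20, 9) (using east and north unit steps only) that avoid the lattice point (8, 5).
Number of paths = 7672665

Total paths from (0, 0) to (20, 9): C(29, 20) = 10015005. Paths through (8, 5): (paths (0, 0) → (8, 5)) × (paths (8, 5) → (20, 9)) = C(13, 8) · C(16, 12) = 1287 · 1820 = 2342340. Avoidance count = 10015005 − 2342340 = 7672665.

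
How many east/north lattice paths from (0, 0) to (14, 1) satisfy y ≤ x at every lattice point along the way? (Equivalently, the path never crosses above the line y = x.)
Number of paths = 14

By the reflection principle (André's argument), the number of monotone paths to (14, 1) with n ≤ m that never go above y = x is C(15, 14) − C(15, 15) = 15 − 1 = 14.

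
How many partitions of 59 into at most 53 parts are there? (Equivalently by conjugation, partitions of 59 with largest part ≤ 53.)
p(59, parts ≤ 53) = 831801

Use the recurrence p(n, m) = p(n, m−1) + p(n−m, m): either the largest part is < m (count p(n, m−1)) or the largest part is exactly m (remove one copy of m, count p(n−m, m)). With p(0, ·) = 1 this gives p(59, parts ≤ 53) = 831801. (By conjugating Young diagrams, this also counts partitions of 59 into at most 53 parts.)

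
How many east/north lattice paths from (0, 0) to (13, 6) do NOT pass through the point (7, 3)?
Number of paths = 17052

Total paths from (0, 0) to (13, 6): C(19, 13) = 27132. Paths through (7, 3): (paths (0, 0) → (7, 3)) × (paths (7, 3) → (13, 6)) = C(10, 7) · C(9, 6) = 120 · 84 = 10080. Avoidance count = 27132 − 10080 = 17052.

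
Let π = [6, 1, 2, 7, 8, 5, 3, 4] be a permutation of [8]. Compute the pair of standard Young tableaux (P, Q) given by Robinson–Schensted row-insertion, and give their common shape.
P = [1, 2, 3, 4] / [5, 7, 8] / [6];  Q = [1, 3, 4, 5] / [2, 6, 8] / [7];  common shape = (4, 3, 1)

Row-insert the values π_1, π_2, … into P one at a time, bumping the leftmost entry strictly greater than the inserted value down to the next row. The recording tableau Q records, in position (i, j), the step at which that cell was added to P.
  Insert 6 (step 1): P = [6];  Q = [1]
  Insert 1 (step 2): P = [1] / [6];  Q = [1] / [2]
  Insert 2 (step 3): P = [1, 2] / [6];  Q = [1, 3] / [2]
  Insert 7 (step 4): P = [1, 2, 7] / [6];  Q = [1, 3, 4] / [2]
  Insert 8 (step 5): P = [1, 2, 7, 8] / [6];  Q = [1, 3, 4, 5] / [2]
  Insert 5 (step 6): P = [1, 2, 5, 8] / [6, 7];  Q = [1, 3, 4, 5] / [2, 6]
  Insert 3 (step 7): P = [1, 2, 3, 8] / [5, 7] / [6];  Q = [1, 3, 4, 5] / [2, 6] / [7]
  Insert 4 (step 8): P = [1, 2, 3, 4] / [5, 7, 8] / [6];  Q = [1, 3, 4, 5] / [2, 6, 8] / [7]
Final shape: (4, 3, 1).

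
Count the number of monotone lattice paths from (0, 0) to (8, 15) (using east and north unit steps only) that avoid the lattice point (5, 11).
Number of paths = 337434

Total paths from (0, 0) to (8, 15): C(23, 8) = 490314. Paths through (5, 11): (paths (0, 0) → (5, 11)) × (paths (5, 11) → (8, 15)) = C(16, 5) · C(7, 3) = 4368 · 35 = 152880. Avoidance count = 490314 − 152880 = 337434.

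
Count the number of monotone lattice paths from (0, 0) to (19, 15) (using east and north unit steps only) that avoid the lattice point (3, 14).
Number of paths = 1855955960

Total paths from (0, 0) to (19, 15): C(34, 19) = 1855967520. Paths through (3, 14): (paths (0, 0) → (3, 14)) × (paths (3, 14) → (19, 15)) = C(17, 3) · C(17, 16) = 680 · 17 = 11560. Avoidance count = 1855967520 − 11560 = 1855955960.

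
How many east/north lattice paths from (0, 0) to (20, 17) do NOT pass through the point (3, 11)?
Number of paths = 15868624002

Total paths from (0, 0) to (20, 17): C(37, 20) = 15905368710. Paths through (3, 11): (paths (0, 0) → (3, 11)) × (paths (3, 11) → (20, 17)) = C(14, 3) · C(23, 17) = 364 · 100947 = 36744708. Avoidance count = 15905368710 − 36744708 = 15868624002.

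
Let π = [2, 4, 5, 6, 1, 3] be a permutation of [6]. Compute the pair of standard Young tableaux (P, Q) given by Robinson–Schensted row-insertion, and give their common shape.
P = [1, 3, 5, 6] / [2, 4];  Q = [1, 2, 3, 4] / [5, 6];  common shape = (4, 2)

Row-insert the values π_1, π_2, … into P one at a time, bumping the leftmost entry strictly greater than the inserted value down to the next row. The recording tableau Q records, in position (i, j), the step at which that cell was added to P.
  Insert 2 (step 1): P = [2];  Q = [1]
  Insert 4 (step 2): P = [2, 4];  Q = [1, 2]
  Insert 5 (step 3): P = [2, 4, 5];  Q = [1, 2, 3]
  Insert 6 (step 4): P = [2, 4, 5, 6];  Q = [1, 2, 3, 4]
  Insert 1 (step 5): P = [1, 4, 5, 6] / [2];  Q = [1, 2, 3, 4] / [5]
  Insert 3 (step 6): P = [1, 3, 5, 6] / [2, 4];  Q = [1, 2, 3, 4] / [5, 6]
Final shape: (4, 2).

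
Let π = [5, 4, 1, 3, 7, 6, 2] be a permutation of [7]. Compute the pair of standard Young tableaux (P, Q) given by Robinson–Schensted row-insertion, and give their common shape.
P = [1, 2, 6] / [3, 7] / [4] / [5];  Q = [1, 4, 5] / [2, 6] / [3] / [7];  common shape = (3, 2, 1, 1)

Row-insert the values π_1, π_2, … into P one at a time, bumping the leftmost entry strictly greater than the inserted value down to the next row. The recording tableau Q records, in position (i, j), the step at which that cell was added to P.
  Insert 5 (step 1): P = [5];  Q = [1]
  Insert 4 (step 2): P = [4] / [5];  Q = [1] / [2]
  Insert 1 (step 3): P = [1] / [4] / [5];  Q = [1] / [2] / [3]
  Insert 3 (step 4): P = [1, 3] / [4] / [5];  Q = [1, 4] / [2] / [3]
  Insert 7 (step 5): P = [1, 3, 7] / [4] / [5];  Q = [1, 4, 5] / [2] / [3]
  Insert 6 (step 6): P = [1, 3, 6] / [4, 7] / [5];  Q = [1, 4, 5] / [2, 6] / [3]
  Insert 2 (step 7): P = [1, 2, 6] / [3, 7] / [4] / [5];  Q = [1, 4, 5] / [2, 6] / [3] / [7]
Final shape: (3, 2, 1, 1).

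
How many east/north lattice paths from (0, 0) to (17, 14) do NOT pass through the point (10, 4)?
Number of paths = 245715077

Total paths from (0, 0) to (17, 14): C(31, 17) = 265182525. Paths through (10, 4): (paths (0, 0) → (10, 4)) × (paths (10, 4) → (17, 14)) = C(14, 10) · C(17, 7) = 1001 · 19448 = 19467448. Avoidance count = 265182525 − 19467448 = 245715077.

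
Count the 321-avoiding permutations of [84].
C_84 = 270557451039395118028642463289168566420671280440

These 321-avoiding permutations are counted by the Catalan number C_n = (1/(n + 1)) · C(2n, n). For n = 84: C_84 = (1/85) · C(168, 84) = 22997383338348585032434609379579328145757058837400/85 = 270557451039395118028642463289168566420671280440.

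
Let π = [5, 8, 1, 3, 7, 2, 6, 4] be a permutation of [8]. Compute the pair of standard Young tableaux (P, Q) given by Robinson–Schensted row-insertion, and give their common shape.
P = [1, 2, 4] / [3, 6] / [5, 7] / [8];  Q = [1, 2, 5] / [3, 4] / [6, 7] / [8];  common shape = (3, 2, 2, 1)

Row-insert the values π_1, π_2, … into P one at a time, bumping the leftmost entry strictly greater than the inserted value down to the next row. The recording tableau Q records, in position (i, j), the step at which that cell was added to P.
  Insert 5 (step 1): P = [5];  Q = [1]
  Insert 8 (step 2): P = [5, 8];  Q = [1, 2]
  Insert 1 (step 3): P = [1, 8] / [5];  Q = [1, 2] / [3]
  Insert 3 (step 4): P = [1, 3] / [5, 8];  Q = [1, 2] / [3, 4]
  Insert 7 (step 5): P = [1, 3, 7] / [5, 8];  Q = [1, 2, 5] / [3, 4]
  Insert 2 (step 6): P = [1, 2, 7] / [3, 8] / [5];  Q = [1, 2, 5] / [3, 4] / [6]
  Insert 6 (step 7): P = [1, 2, 6] / [3, 7] / [5, 8];  Q = [1, 2, 5] / [3, 4] / [6, 7]
  Insert 4 (step 8): P = [1, 2, 4] / [3, 6] / [5, 7] / [8];  Q = [1, 2, 5] / [3, 4] / [6, 7] / [8]
Final shape: (3, 2, 2, 1).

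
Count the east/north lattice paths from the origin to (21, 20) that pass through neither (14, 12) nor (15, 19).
Number of paths = 194530696280

Inclusion–exclusion. Total paths: C(41, 21) = 269128937220. Through P₁: C(26, 14)·C(15, 7) = 62147299500. Through P₂: C(34, 15)·C(7, 6) = 12991772640. Since P₁ is strictly southwest of P₂, a monotone path through both must visit P₁ then P₂; paths through both = C(26, 14)·C(8, 1)·C(7, 6) = 540831200. Avoid both = 269128937220 − 62147299500 − 12991772640 + 540831200 = 194530696280.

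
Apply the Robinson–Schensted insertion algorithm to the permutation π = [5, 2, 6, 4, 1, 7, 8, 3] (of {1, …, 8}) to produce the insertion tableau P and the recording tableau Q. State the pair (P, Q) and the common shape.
P = [1, 3, 7, 8] / [2, 4] / [5, 6];  Q = [1, 3, 6, 7] / [2, 4] / [5, 8];  common shape = (4, 2, 2)

Row-insert the values π_1, π_2, … into P one at a time, bumping the leftmost entry strictly greater than the inserted value down to the next row. The recording tableau Q records, in position (i, j), the step at which that cell was added to P.
  Insert 5 (step 1): P = [5];  Q = [1]
  Insert 2 (step 2): P = [2] / [5];  Q = [1] / [2]
  Insert 6 (step 3): P = [2, 6] / [5];  Q = [1, 3] / [2]
  Insert 4 (step 4): P = [2, 4] / [5, 6];  Q = [1, 3] / [2, 4]
  Insert 1 (step 5): P = [1, 4] / [2, 6] / [5];  Q = [1, 3] / [2, 4] / [5]
  Insert 7 (step 6): P = [1, 4, 7] / [2, 6] / [5];  Q = [1, 3, 6] / [2, 4] / [5]
  Insert 8 (step 7): P = [1, 4, 7, 8] / [2, 6] / [5];  Q = [1, 3, 6, 7] / [2, 4] / [5]
  Insert 3 (step 8): P = [1, 3, 7, 8] / [2, 4] / [5, 6];  Q = [1, 3, 6, 7] / [2, 4] / [5, 8]
Final shape: (4, 2, 2).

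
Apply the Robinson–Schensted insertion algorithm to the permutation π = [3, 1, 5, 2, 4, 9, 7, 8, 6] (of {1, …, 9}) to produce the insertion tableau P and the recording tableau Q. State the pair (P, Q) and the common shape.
P = [1, 2, 4, 6, 8] / [3, 5, 7] / [9];  Q = [1, 3, 5, 6, 8] / [2, 4, 7] / [9];  common shape = (5, 3, 1)

Row-insert the values π_1, π_2, … into P one at a time, bumping the leftmost entry strictly greater than the inserted value down to the next row. The recording tableau Q records, in position (i, j), the step at which that cell was added to P.
  Insert 3 (step 1): P = [3];  Q = [1]
  Insert 1 (step 2): P = [1] / [3];  Q = [1] / [2]
  Insert 5 (step 3): P = [1, 5] / [3];  Q = [1, 3] / [2]
  Insert 2 (step 4): P = [1, 2] / [3, 5];  Q = [1, 3] / [2, 4]
  Insert 4 (step 5): P = [1, 2, 4] / [3, 5];  Q = [1, 3, 5] / [2, 4]
  Insert 9 (step 6): P = [1, 2, 4, 9] / [3, 5];  Q = [1, 3, 5, 6] / [2, 4]
  Insert 7 (step 7): P = [1, 2, 4, 7] / [3, 5, 9];  Q = [1, 3, 5, 6] / [2, 4, 7]
  Insert 8 (step 8): P = [1, 2, 4, 7, 8] / [3, 5, 9];  Q = [1, 3, 5, 6, 8] / [2, 4, 7]
  Insert 6 (step 9): P = [1, 2, 4, 6, 8] / [3, 5, 7] / [9];  Q = [1, 3, 5, 6, 8] / [2, 4, 7] / [9]
Final shape: (5, 3, 1).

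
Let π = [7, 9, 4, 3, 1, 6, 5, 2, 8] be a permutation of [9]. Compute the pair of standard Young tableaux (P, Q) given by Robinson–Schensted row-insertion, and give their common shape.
P = [1, 2, 8] / [3, 5] / [4, 6] / [7, 9];  Q = [1, 2, 9] / [3, 6] / [4, 7] / [5, 8];  common shape = (3, 2, 2, 2)

Row-insert the values π_1, π_2, … into P one at a time, bumping the leftmost entry strictly greater than the inserted value down to the next row. The recording tableau Q records, in position (i, j), the step at which that cell was added to P.
  Insert 7 (step 1): P = [7];  Q = [1]
  Insert 9 (step 2): P = [7, 9];  Q = [1, 2]
  Insert 4 (step 3): P = [4, 9] / [7];  Q = [1, 2] / [3]
  Insert 3 (step 4): P = [3, 9] / [4] / [7];  Q = [1, 2] / [3] / [4]
  Insert 1 (step 5): P = [1, 9] / [3] / [4] / [7];  Q = [1, 2] / [3] / [4] / [5]
  Insert 6 (step 6): P = [1, 6] / [3, 9] / [4] / [7];  Q = [1, 2] / [3, 6] / [4] / [5]
  Insert 5 (step 7): P = [1, 5] / [3, 6] / [4, 9] / [7];  Q = [1, 2] / [3, 6] / [4, 7] / [5]
  Insert 2 (step 8): P = [1, 2] / [3, 5] / [4, 6] / [7, 9];  Q = [1, 2] / [3, 6] / [4, 7] / [5, 8]
  Insert 8 (step 9): P = [1, 2, 8] / [3, 5] / [4, 6] / [7, 9];  Q = [1, 2, 9] / [3, 6] / [4, 7] / [5, 8]
Final shape: (3, 2, 2, 2).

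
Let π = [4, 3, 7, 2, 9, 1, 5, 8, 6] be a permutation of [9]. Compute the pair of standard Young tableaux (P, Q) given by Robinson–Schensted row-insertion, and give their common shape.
P = [1, 5, 6] / [2, 7, 8] / [3, 9] / [4];  Q = [1, 3, 5] / [2, 7, 8] / [4, 9] / [6];  common shape = (3, 3, 2, 1)

Row-insert the values π_1, π_2, … into P one at a time, bumping the leftmost entry strictly greater than the inserted value down to the next row. The recording tableau Q records, in position (i, j), the step at which that cell was added to P.
  Insert 4 (step 1): P = [4];  Q = [1]
  Insert 3 (step 2): P = [3] / [4];  Q = [1] / [2]
  Insert 7 (step 3): P = [3, 7] / [4];  Q = [1, 3] / [2]
  Insert 2 (step 4): P = [2, 7] / [3] / [4];  Q = [1, 3] / [2] / [4]
  Insert 9 (step 5): P = [2, 7, 9] / [3] / [4];  Q = [1, 3, 5] / [2] / [4]
  Insert 1 (step 6): P = [1, 7, 9] / [2] / [3] / [4];  Q = [1, 3, 5] / [2] / [4] / [6]
  Insert 5 (step 7): P = [1, 5, 9] / [2, 7] / [3] / [4];  Q = [1, 3, 5] / [2, 7] / [4] / [6]
  Insert 8 (step 8): P = [1, 5, 8] / [2, 7, 9] / [3] / [4];  Q = [1, 3, 5] / [2, 7, 8] / [4] / [6]
  Insert 6 (step 9): P = [1, 5, 6] / [2, 7, 8] / [3, 9] / [4];  Q = [1, 3, 5] / [2, 7, 8] / [4, 9] / [6]
Final shape: (3, 3, 2, 1).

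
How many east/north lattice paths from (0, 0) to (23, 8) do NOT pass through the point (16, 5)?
Number of paths = 5446845

Total paths from (0, 0) to (23, 8): C(31, 23) = 7888725. Paths through (16, 5): (paths (0, 0) → (16, 5)) × (paths (16, 5) → (23, 8)) = C(21, 16) · C(10, 7) = 20349 · 120 = 2441880. Avoidance count = 7888725 − 2441880 = 5446845.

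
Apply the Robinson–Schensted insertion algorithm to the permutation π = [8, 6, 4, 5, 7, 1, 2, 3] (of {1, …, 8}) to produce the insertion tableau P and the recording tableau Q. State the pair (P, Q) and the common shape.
P = [1, 2, 3] / [4, 5, 7] / [6] / [8];  Q = [1, 4, 5] / [2, 7, 8] / [3] / [6];  common shape = (3, 3, 1, 1)

Row-insert the values π_1, π_2, … into P one at a time, bumping the leftmost entry strictly greater than the inserted value down to the next row. The recording tableau Q records, in position (i, j), the step at which that cell was added to P.
  Insert 8 (step 1): P = [8];  Q = [1]
  Insert 6 (step 2): P = [6] / [8];  Q = [1] / [2]
  Insert 4 (step 3): P = [4] / [6] / [8];  Q = [1] / [2] / [3]
  Insert 5 (step 4): P = [4, 5] / [6] / [8];  Q = [1, 4] / [2] / [3]
  Insert 7 (step 5): P = [4, 5, 7] / [6] / [8];  Q = [1, 4, 5] / [2] / [3]
  Insert 1 (step 6): P = [1, 5, 7] / [4] / [6] / [8];  Q = [1, 4, 5] / [2] / [3] / [6]
  Insert 2 (step 7): P = [1, 2, 7] / [4, 5] / [6] / [8];  Q = [1, 4, 5] / [2, 7] / [3] / [6]
  Insert 3 (step 8): P = [1, 2, 3] / [4, 5, 7] / [6] / [8];  Q = [1, 4, 5] / [2, 7, 8] / [3] / [6]
Final shape: (3, 3, 1, 1).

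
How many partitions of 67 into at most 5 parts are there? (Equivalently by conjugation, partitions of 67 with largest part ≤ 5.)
p(67, parts ≤ 5) = 10642

Use the recurrence p(n, m) = p(n, m−1) + p(n−m, m): either the largest part is < m (count p(n, m−1)) or the largest part is exactly m (remove one copy of m, count p(n−m, m)). With p(0, ·) = 1 this gives p(67, parts ≤ 5) = 10642. (By conjugating Young diagrams, this also counts partitions of 67 into at most 5 parts.)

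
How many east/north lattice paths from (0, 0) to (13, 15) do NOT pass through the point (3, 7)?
Number of paths = 32191200

Total paths from (0, 0) to (13, 15): C(28, 13) = 37442160. Paths through (3, 7): (paths (0, 0) → (3, 7)) × (paths (3, 7) → (13, 15)) = C(10, 3) · C(18, 10) = 120 · 43758 = 5250960. Avoidance count = 37442160 − 5250960 = 32191200.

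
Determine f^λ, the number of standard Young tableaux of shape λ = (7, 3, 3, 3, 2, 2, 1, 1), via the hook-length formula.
# SYT of shape (7, 3, 3, 3, 2, 2, 1, 1) = 1309458150

Hook-length formula: f^λ = n! / Π hook(c), product over all cells c of the Young diagram. For λ = (7, 3, 3, 3, 2, 2, 1, 1), n = 22 boxes. Hook lengths by row (left-to-right, top-to-bottom): [14, 11, 8, 4, 3, 2, 1]; [9, 6, 3]; [8, 5, 2]; [7, 4, 1]; [5, 2]; [4, 1]; [2]; [1]. Product of hooks = 858370867200. So f^λ = 22! / 858370867200 = 1124000727777607680000 / 858370867200 = 1309458150.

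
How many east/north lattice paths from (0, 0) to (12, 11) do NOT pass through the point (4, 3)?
Number of paths = 901628

Total paths from (0, 0) to (12, 11): C(23, 12) = 1352078. Paths through (4, 3): (paths (0, 0) → (4, 3)) × (paths (4, 3) → (12, 11)) = C(7, 4) · C(16, 8) = 35 · 12870 = 450450. Avoidance count = 1352078 − 450450 = 901628.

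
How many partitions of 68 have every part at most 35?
p(68, parts ≤ 35) = 3043915

Use the recurrence p(n, m) = p(n, m−1) + p(n−m, m): either the largest part is < m (count p(n, m−1)) or the largest part is exactly m (remove one copy of m, count p(n−m, m)). With p(0, ·) = 1 this gives p(68, parts ≤ 35) = 3043915. (By conjugating Young diagrams, this also counts partitions of 68 into at most 35 parts.)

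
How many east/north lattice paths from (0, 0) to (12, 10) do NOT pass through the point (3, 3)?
Number of paths = 417846

Total paths from (0, 0) to (12, 10): C(22, 12) = 646646. Paths through (3, 3): (paths (0, 0) → (3, 3)) × (paths (3, 3) → (12, 10)) = C(6, 3) · C(16, 9) = 20 · 11440 = 228800. Avoidance count = 646646 − 228800 = 417846.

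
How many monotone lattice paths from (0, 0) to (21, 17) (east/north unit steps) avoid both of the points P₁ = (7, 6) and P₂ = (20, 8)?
Number of paths = 21102965730

Inclusion–exclusion. Total paths: C(38, 21) = 28781143380. Through P₁: C(13, 7)·C(25, 14) = 7648898400. Through P₂: C(28, 20)·C(10, 1) = 31081050. Since P₁ is strictly southwest of P₂, a monotone path through both must visit P₁ then P₂; paths through both = C(13, 7)·C(15, 13)·C(10, 1) = 1801800. Avoid both = 28781143380 − 7648898400 − 31081050 + 1801800 = 21102965730.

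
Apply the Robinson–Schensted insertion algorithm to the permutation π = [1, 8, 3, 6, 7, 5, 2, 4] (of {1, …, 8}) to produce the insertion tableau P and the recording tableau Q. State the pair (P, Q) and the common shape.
P = [1, 2, 4, 7] / [3, 5] / [6] / [8];  Q = [1, 2, 4, 5] / [3, 8] / [6] / [7];  common shape = (4, 2, 1, 1)

Row-insert the values π_1, π_2, … into P one at a time, bumping the leftmost entry strictly greater than the inserted value down to the next row. The recording tableau Q records, in position (i, j), the step at which that cell was added to P.
  Insert 1 (step 1): P = [1];  Q = [1]
  Insert 8 (step 2): P = [1, 8];  Q = [1, 2]
  Insert 3 (step 3): P = [1, 3] / [8];  Q = [1, 2] / [3]
  Insert 6 (step 4): P = [1, 3, 6] / [8];  Q = [1, 2, 4] / [3]
  Insert 7 (step 5): P = [1, 3, 6, 7] / [8];  Q = [1, 2, 4, 5] / [3]
  Insert 5 (step 6): P = [1, 3, 5, 7] / [6] / [8];  Q = [1, 2, 4, 5] / [3] / [6]
  Insert 2 (step 7): P = [1, 2, 5, 7] / [3] / [6] / [8];  Q = [1, 2, 4, 5] / [3] / [6] / [7]
  Insert 4 (step 8): P = [1, 2, 4, 7] / [3, 5] / [6] / [8];  Q = [1, 2, 4, 5] / [3, 8] / [6] / [7]
Final shape: (4, 2, 1, 1).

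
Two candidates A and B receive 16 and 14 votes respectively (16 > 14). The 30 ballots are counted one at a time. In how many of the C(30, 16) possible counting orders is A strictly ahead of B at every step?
Strict-lead orderings = 9694845

Total orderings of the 30 votes with 16 for A: C(30, 16) = 145422675. By the Bertrand ballot formula (Cycle Lemma / reflection principle), the number of orderings in which A is strictly ahead of B throughout is (p − q)/(p + q) · C(p + q, p) = (16 − 14)/(16 + 14) · 145422675 = 9694845.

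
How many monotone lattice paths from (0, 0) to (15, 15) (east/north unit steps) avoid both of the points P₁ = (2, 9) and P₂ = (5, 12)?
Number of paths = 152170092

Inclusion–exclusion. Total paths: C(30, 15) = 155117520. Through P₁: C(11, 2)·C(19, 13) = 1492260. Through P₂: C(17, 5)·C(13, 10) = 1769768. Since P₁ is strictly southwest of P₂, a monotone path through both must visit P₁ then P₂; paths through both = C(11, 2)·C(6, 3)·C(13, 10) = 314600. Avoid both = 155117520 − 1492260 − 1769768 + 314600 = 152170092.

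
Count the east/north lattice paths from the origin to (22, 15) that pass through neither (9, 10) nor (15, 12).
Number of paths = 6797031936

Inclusion–exclusion. Total paths: C(37, 22) = 9364199760. Through P₁: C(19, 9)·C(18, 13) = 791494704. Through P₂: C(27, 15)·C(10, 7) = 2086063200. Since P₁ is strictly southwest of P₂, a monotone path through both must visit P₁ then P₂; paths through both = C(19, 9)·C(8, 6)·C(10, 7) = 310390080. Avoid both = 9364199760 − 791494704 − 2086063200 + 310390080 = 6797031936.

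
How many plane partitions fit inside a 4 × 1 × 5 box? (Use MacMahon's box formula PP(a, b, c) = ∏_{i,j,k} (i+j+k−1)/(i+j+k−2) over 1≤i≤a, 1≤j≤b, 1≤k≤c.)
PP(4, 1, 5) = 126

Evaluate the triple product over i = 1..4, j = 1..1, k = 1..5. The factors are (2/1) · (3/2) · (4/3) · (5/4) · (6/5) · (3/2) · (4/3) · (5/4) · … (20 factors total). The numerators and denominators telescope so the product is an integer; carrying out the multiplication exactly gives PP(4, 1, 5) = 126.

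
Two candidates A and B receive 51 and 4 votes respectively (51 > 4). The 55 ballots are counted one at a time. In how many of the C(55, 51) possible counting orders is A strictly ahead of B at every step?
Strict-lead orderings = 291447

Total orderings of the 55 votes with 51 for A: C(55, 51) = 341055. By the Bertrand ballot formula (Cycle Lemma / reflection principle), the number of orderings in which A is strictly ahead of B throughout is (p − q)/(p + q) · C(p + q, p) = (51 − 4)/(51 + 4) · 341055 = 291447.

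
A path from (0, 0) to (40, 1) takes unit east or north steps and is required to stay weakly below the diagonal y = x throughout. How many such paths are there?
Number of paths = 40

By the reflection principle (André's argument), the number of monotone paths to (40, 1) with n ≤ m that never go above y = x is C(41, 40) − C(41, 41) = 41 − 1 = 40.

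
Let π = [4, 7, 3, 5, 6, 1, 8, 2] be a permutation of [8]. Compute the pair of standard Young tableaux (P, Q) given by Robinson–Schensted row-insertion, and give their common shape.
P = [1, 2, 6, 8] / [3, 5] / [4, 7];  Q = [1, 2, 5, 7] / [3, 4] / [6, 8];  common shape = (4, 2, 2)

Row-insert the values π_1, π_2, … into P one at a time, bumping the leftmost entry strictly greater than the inserted value down to the next row. The recording tableau Q records, in position (i, j), the step at which that cell was added to P.
  Insert 4 (step 1): P = [4];  Q = [1]
  Insert 7 (step 2): P = [4, 7];  Q = [1, 2]
  Insert 3 (step 3): P = [3, 7] / [4];  Q = [1, 2] / [3]
  Insert 5 (step 4): P = [3, 5] / [4, 7];  Q = [1, 2] / [3, 4]
  Insert 6 (step 5): P = [3, 5, 6] / [4, 7];  Q = [1, 2, 5] / [3, 4]
  Insert 1 (step 6): P = [1, 5, 6] / [3, 7] / [4];  Q = [1, 2, 5] / [3, 4] / [6]
  Insert 8 (step 7): P = [1, 5, 6, 8] / [3, 7] / [4];  Q = [1, 2, 5, 7] / [3, 4] / [6]
  Insert 2 (step 8): P = [1, 2, 6, 8] / [3, 5] / [4, 7];  Q = [1, 2, 5, 7] / [3, 4] / [6, 8]
Final shape: (4, 2, 2).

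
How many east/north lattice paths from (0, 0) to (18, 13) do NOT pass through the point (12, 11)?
Number of paths = 168394891

Total paths from (0, 0) to (18, 13): C(31, 18) = 206253075. Paths through (12, 11): (paths (0, 0) → (12, 11)) × (paths (12, 11) → (18, 13)) = C(23, 12) · C(8, 6) = 1352078 · 28 = 37858184. Avoidance count = 206253075 − 37858184 = 168394891.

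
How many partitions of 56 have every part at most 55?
p(56, parts ≤ 55) = 526822

Use the recurrence p(n, m) = p(n, m−1) + p(n−m, m): either the largest part is < m (count p(n, m−1)) or the largest part is exactly m (remove one copy of m, count p(n−m, m)). With p(0, ·) = 1 this gives p(56, parts ≤ 55) = 526822. (By conjugating Young diagrams, this also counts partitions of 56 into at most 55 parts.)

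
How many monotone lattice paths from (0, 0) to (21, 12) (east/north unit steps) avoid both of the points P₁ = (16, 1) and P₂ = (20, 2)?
Number of paths = 354741458

Inclusion–exclusion. Total paths: C(33, 21) = 354817320. Through P₁: C(17, 16)·C(16, 5) = 74256. Through P₂: C(22, 20)·C(11, 1) = 2541. Since P₁ is strictly southwest of P₂, a monotone path through both must visit P₁ then P₂; paths through both = C(17, 16)·C(5, 4)·C(11, 1) = 935. Avoid both = 354817320 − 74256 − 2541 + 935 = 354741458.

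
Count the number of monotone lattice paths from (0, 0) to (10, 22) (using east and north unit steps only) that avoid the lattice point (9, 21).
Number of paths = 35897940

Total paths from (0, 0) to (10, 22): C(32, 10) = 64512240. Paths through (9, 21): (paths (0, 0) → (9, 21)) × (paths (9, 21) → (10, 22)) = C(30, 9) · C(2, 1) = 14307150 · 2 = 28614300. Avoidance count = 64512240 − 28614300 = 35897940.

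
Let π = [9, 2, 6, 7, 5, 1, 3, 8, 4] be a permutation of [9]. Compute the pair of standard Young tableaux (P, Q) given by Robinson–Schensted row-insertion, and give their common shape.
P = [1, 3, 4, 8] / [2, 5, 7] / [6] / [9];  Q = [1, 3, 4, 8] / [2, 7, 9] / [5] / [6];  common shape = (4, 3, 1, 1)

Row-insert the values π_1, π_2, … into P one at a time, bumping the leftmost entry strictly greater than the inserted value down to the next row. The recording tableau Q records, in position (i, j), the step at which that cell was added to P.
  Insert 9 (step 1): P = [9];  Q = [1]
  Insert 2 (step 2): P = [2] / [9];  Q = [1] / [2]
  Insert 6 (step 3): P = [2, 6] / [9];  Q = [1, 3] / [2]
  Insert 7 (step 4): P = [2, 6, 7] / [9];  Q = [1, 3, 4] / [2]
  Insert 5 (step 5): P = [2, 5, 7] / [6] / [9];  Q = [1, 3, 4] / [2] / [5]
  Insert 1 (step 6): P = [1, 5, 7] / [2] / [6] / [9];  Q = [1, 3, 4] / [2] / [5] / [6]
  Insert 3 (step 7): P = [1, 3, 7] / [2, 5] / [6] / [9];  Q = [1, 3, 4] / [2, 7] / [5] / [6]
  Insert 8 (step 8): P = [1, 3, 7, 8] / [2, 5] / [6] / [9];  Q = [1, 3, 4, 8] / [2, 7] / [5] / [6]
  Insert 4 (step 9): P = [1, 3, 4, 8] / [2, 5, 7] / [6] / [9];  Q = [1, 3, 4, 8] / [2, 7, 9] / [5] / [6]
Final shape: (4, 3, 1, 1).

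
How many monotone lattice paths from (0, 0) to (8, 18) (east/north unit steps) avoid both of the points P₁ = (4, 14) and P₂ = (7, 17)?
Number of paths = 778267

Inclusion–exclusion. Total paths: C(26, 8) = 1562275. Through P₁: C(18, 4)·C(8, 4) = 214200. Through P₂: C(24, 7)·C(2, 1) = 692208. Since P₁ is strictly southwest of P₂, a monotone path through both must visit P₁ then P₂; paths through both = C(18, 4)·C(6, 3)·C(2, 1) = 122400. Avoid both = 1562275 − 214200 − 692208 + 122400 = 778267.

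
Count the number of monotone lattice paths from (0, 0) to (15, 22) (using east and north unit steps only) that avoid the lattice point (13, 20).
Number of paths = 5925201120

Total paths from (0, 0) to (15, 22): C(37, 15) = 9364199760. Paths through (13, 20): (paths (0, 0) → (13, 20)) × (paths (13, 20) → (15, 22)) = C(33, 13) · C(4, 2) = 573166440 · 6 = 3438998640. Avoidance count = 9364199760 − 3438998640 = 5925201120.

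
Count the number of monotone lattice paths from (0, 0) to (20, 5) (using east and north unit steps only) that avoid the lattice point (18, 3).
Number of paths = 45150

Total paths from (0, 0) to (20, 5): C(25, 20) = 53130. Paths through (18, 3): (paths (0, 0) → (18, 3)) × (paths (18, 3) → (20, 5)) = C(21, 18) · C(4, 2) = 1330 · 6 = 7980. Avoidance count = 53130 − 7980 = 45150.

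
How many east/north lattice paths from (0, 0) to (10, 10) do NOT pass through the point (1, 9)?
Number of paths = 184656

Total paths from (0, 0) to (10, 10): C(20, 10) = 184756. Paths through (1, 9): (paths (0, 0) → (1, 9)) × (paths (1, 9) → (10, 10)) = C(10, 1) · C(10, 9) = 10 · 10 = 100. Avoidance count = 184756 − 100 = 184656.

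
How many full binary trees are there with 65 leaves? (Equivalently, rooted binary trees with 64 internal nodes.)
C_64 = 368479169875816659479009042713546950

These full binary trees are counted by the Catalan number C_n = (1/(n + 1)) · C(2n, n). For n = 64: C_64 = (1/65) · C(128, 64) = 23951146041928082866135587776380551750/65 = 368479169875816659479009042713546950.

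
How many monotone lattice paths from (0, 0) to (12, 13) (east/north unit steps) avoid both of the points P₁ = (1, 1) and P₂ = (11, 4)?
Number of paths = 2488214

Inclusion–exclusion. Total paths: C(25, 12) = 5200300. Through P₁: C(2, 1)·C(23, 11) = 2704156. Through P₂: C(15, 11)·C(10, 1) = 13650. Since P₁ is strictly southwest of P₂, a monotone path through both must visit P₁ then P₂; paths through both = C(2, 1)·C(13, 10)·C(10, 1) = 5720. Avoid both = 5200300 − 2704156 − 13650 + 5720 = 2488214.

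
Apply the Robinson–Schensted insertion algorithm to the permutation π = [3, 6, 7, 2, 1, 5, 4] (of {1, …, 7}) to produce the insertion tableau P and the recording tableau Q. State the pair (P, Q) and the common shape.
P = [1, 4, 7] / [2, 5] / [3, 6];  Q = [1, 2, 3] / [4, 6] / [5, 7];  common shape = (3, 2, 2)

Row-insert the values π_1, π_2, … into P one at a time, bumping the leftmost entry strictly greater than the inserted value down to the next row. The recording tableau Q records, in position (i, j), the step at which that cell was added to P.
  Insert 3 (step 1): P = [3];  Q = [1]
  Insert 6 (step 2): P = [3, 6];  Q = [1, 2]
  Insert 7 (step 3): P = [3, 6, 7];  Q = [1, 2, 3]
  Insert 2 (step 4): P = [2, 6, 7] / [3];  Q = [1, 2, 3] / [4]
  Insert 1 (step 5): P = [1, 6, 7] / [2] / [3];  Q = [1, 2, 3] / [4] / [5]
  Insert 5 (step 6): P = [1, 5, 7] / [2, 6] / [3];  Q = [1, 2, 3] / [4, 6] / [5]
  Insert 4 (step 7): P = [1, 4, 7] / [2, 5] / [3, 6];  Q = [1, 2, 3] / [4, 6] / [5, 7]
Final shape: (3, 2, 2).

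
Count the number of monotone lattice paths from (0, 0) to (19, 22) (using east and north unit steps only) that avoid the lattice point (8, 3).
Number of paths = 235649165700

Total paths from (0, 0) to (19, 22): C(41, 19) = 244662670200. Paths through (8, 3): (paths (0, 0) → (8, 3)) × (paths (8, 3) → (19, 22)) = C(11, 8) · C(30, 11) = 165 · 54627300 = 9013504500. Avoidance count = 244662670200 − 9013504500 = 235649165700.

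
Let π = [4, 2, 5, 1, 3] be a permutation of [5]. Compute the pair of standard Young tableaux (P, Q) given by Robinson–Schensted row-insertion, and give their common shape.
P = [1, 3] / [2, 5] / [4];  Q = [1, 3] / [2, 5] / [4];  common shape = (2, 2, 1)

Row-insert the values π_1, π_2, … into P one at a time, bumping the leftmost entry strictly greater than the inserted value down to the next row. The recording tableau Q records, in position (i, j), the step at which that cell was added to P.
  Insert 4 (step 1): P = [4];  Q = [1]
  Insert 2 (step 2): P = [2] / [4];  Q = [1] / [2]
  Insert 5 (step 3): P = [2, 5] / [4];  Q = [1, 3] / [2]
  Insert 1 (step 4): P = [1, 5] / [2] / [4];  Q = [1, 3] / [2] / [4]
  Insert 3 (step 5): P = [1, 3] / [2, 5] / [4];  Q = [1, 3] / [2, 5] / [4]
Final shape: (2, 2, 1).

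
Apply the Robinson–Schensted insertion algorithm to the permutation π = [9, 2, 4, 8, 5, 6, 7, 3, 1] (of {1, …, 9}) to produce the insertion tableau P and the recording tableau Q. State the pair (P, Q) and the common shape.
P = [1, 3, 5, 6, 7] / [2] / [4] / [8] / [9];  Q = [1, 3, 4, 6, 7] / [2] / [5] / [8] / [9];  common shape = (5, 1, 1, 1, 1)

Row-insert the values π_1, π_2, … into P one at a time, bumping the leftmost entry strictly greater than the inserted value down to the next row. The recording tableau Q records, in position (i, j), the step at which that cell was added to P.
  Insert 9 (step 1): P = [9];  Q = [1]
  Insert 2 (step 2): P = [2] / [9];  Q = [1] / [2]
  Insert 4 (step 3): P = [2, 4] / [9];  Q = [1, 3] / [2]
  Insert 8 (step 4): P = [2, 4, 8] / [9];  Q = [1, 3, 4] / [2]
  Insert 5 (step 5): P = [2, 4, 5] / [8] / [9];  Q = [1, 3, 4] / [2] / [5]
  Insert 6 (step 6): P = [2, 4, 5, 6] / [8] / [9];  Q = [1, 3, 4, 6] / [2] / [5]
  Insert 7 (step 7): P = [2, 4, 5, 6, 7] / [8] / [9];  Q = [1, 3, 4, 6, 7] / [2] / [5]
  Insert 3 (step 8): P = [2, 3, 5, 6, 7] / [4] / [8] / [9];  Q = [1, 3, 4, 6, 7] / [2] / [5] / [8]
  Insert 1 (step 9): P = [1, 3, 5, 6, 7] / [2] / [4] / [8] / [9];  Q = [1, 3, 4, 6, 7] / [2] / [5] / [8] / [9]
Final shape: (5, 1, 1, 1, 1).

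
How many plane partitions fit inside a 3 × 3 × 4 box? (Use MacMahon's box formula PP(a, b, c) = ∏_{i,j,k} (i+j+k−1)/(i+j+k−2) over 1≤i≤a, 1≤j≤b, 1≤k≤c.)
PP(3, 3, 4) = 4116

Evaluate the triple product over i = 1..3, j = 1..3, k = 1..4. The factors are (2/1) · (3/2) · (4/3) · (5/4) · (3/2) · (4/3) · (5/4) · (6/5) · … (36 factors total). The numerators and denominators telescope so the product is an integer; carrying out the multiplication exactly gives PP(3, 3, 4) = 4116.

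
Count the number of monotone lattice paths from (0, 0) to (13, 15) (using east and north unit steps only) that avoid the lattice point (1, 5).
Number of paths = 33562284

Total paths from (0, 0) to (13, 15): C(28, 13) = 37442160. Paths through (1, 5): (paths (0, 0) → (1, 5)) × (paths (1, 5) → (13, 15)) = C(6, 1) · C(22, 12) = 6 · 646646 = 3879876. Avoidance count = 37442160 − 3879876 = 33562284.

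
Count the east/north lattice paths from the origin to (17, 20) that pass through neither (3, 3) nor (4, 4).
Number of paths = 8565800760

Inclusion–exclusion. Total paths: C(37, 17) = 15905368710. Through P₁: C(6, 3)·C(31, 14) = 5303650500. Through P₂: C(8, 4)·C(29, 13) = 4750474050. Since P₁ is strictly southwest of P₂, a monotone path through both must visit P₁ then P₂; paths through both = C(6, 3)·C(2, 1)·C(29, 13) = 2714556600. Avoid both = 15905368710 − 5303650500 − 4750474050 + 2714556600 = 8565800760.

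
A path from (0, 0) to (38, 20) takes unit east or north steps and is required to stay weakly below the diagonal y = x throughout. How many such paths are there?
Number of paths = 899944018195530

By the reflection principle (André's argument), the number of monotone paths to (38, 20) with n ≤ m that never go above y = x is C(58, 38) − C(58, 39) = 1847253511032930 − 947309492837400 = 899944018195530.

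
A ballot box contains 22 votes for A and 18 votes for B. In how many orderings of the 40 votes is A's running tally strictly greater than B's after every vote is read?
Strict-lead orderings = 11338026180

Total orderings of the 40 votes with 22 for A: C(40, 22) = 113380261800. By the Bertrand ballot formula (Cycle Lemma / reflection principle), the number of orderings in which A is strictly ahead of B throughout is (p − q)/(p + q) · C(p + q, p) = (22 − 18)/(22 + 18) · 113380261800 = 11338026180.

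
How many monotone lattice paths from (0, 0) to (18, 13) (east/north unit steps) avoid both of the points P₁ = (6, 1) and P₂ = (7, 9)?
Number of paths = 171794378

Inclusion–exclusion. Total paths: C(31, 18) = 206253075. Through P₁: C(7, 6)·C(24, 12) = 18929092. Through P₂: C(16, 7)·C(15, 11) = 15615600. Since P₁ is strictly southwest of P₂, a monotone path through both must visit P₁ then P₂; paths through both = C(7, 6)·C(9, 1)·C(15, 11) = 85995. Avoid both = 206253075 − 18929092 − 15615600 + 85995 = 171794378.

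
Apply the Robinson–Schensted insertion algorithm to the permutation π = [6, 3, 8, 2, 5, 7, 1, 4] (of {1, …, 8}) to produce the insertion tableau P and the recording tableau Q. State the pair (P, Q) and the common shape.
P = [1, 4, 7] / [2, 5] / [3, 8] / [6];  Q = [1, 3, 6] / [2, 5] / [4, 8] / [7];  common shape = (3, 2, 2, 1)

Row-insert the values π_1, π_2, … into P one at a time, bumping the leftmost entry strictly greater than the inserted value down to the next row. The recording tableau Q records, in position (i, j), the step at which that cell was added to P.
  Insert 6 (step 1): P = [6];  Q = [1]
  Insert 3 (step 2): P = [3] / [6];  Q = [1] / [2]
  Insert 8 (step 3): P = [3, 8] / [6];  Q = [1, 3] / [2]
  Insert 2 (step 4): P = [2, 8] / [3] / [6];  Q = [1, 3] / [2] / [4]
  Insert 5 (step 5): P = [2, 5] / [3, 8] / [6];  Q = [1, 3] / [2, 5] / [4]
  Insert 7 (step 6): P = [2, 5, 7] / [3, 8] / [6];  Q = [1, 3, 6] / [2, 5] / [4]
  Insert 1 (step 7): P = [1, 5, 7] / [2, 8] / [3] / [6];  Q = [1, 3, 6] / [2, 5] / [4] / [7]
  Insert 4 (step 8): P = [1, 4, 7] / [2, 5] / [3, 8] / [6];  Q = [1, 3, 6] / [2, 5] / [4, 8] / [7]
Final shape: (3, 2, 2, 1).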